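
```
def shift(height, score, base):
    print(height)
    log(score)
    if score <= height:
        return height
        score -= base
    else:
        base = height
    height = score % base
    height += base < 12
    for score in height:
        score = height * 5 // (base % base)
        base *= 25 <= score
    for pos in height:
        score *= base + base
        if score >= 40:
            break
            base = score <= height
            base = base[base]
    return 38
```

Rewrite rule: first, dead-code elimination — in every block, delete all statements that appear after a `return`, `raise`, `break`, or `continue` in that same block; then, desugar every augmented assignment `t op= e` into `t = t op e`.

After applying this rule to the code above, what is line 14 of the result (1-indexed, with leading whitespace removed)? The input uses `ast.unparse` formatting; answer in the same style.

Transformed code:
def shift(height, score, base):
    print(height)
    log(score)
    if score <= height:
        return height
    else:
        base = height
    height = score % base
    height = height + (base < 12)
    for score in height:
        score = height * 5 // (base % base)
        base = base * (25 <= score)
    for pos in height:
        score = score * (base + base)
        if score >= 40:
            break
    return 38

score = score * (base + base)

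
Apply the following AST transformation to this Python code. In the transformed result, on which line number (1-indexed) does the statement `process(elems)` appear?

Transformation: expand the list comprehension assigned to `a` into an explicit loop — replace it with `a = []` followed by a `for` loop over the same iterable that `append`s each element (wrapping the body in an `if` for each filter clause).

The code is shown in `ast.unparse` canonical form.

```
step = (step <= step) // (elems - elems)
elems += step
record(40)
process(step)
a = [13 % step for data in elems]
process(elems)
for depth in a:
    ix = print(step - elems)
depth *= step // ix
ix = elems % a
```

8

Transformed code:
step = (step <= step) // (elems - elems)
elems += step
record(40)
process(step)
a = []
for data in elems:
    a.append(13 % step)
process(elems)
for depth in a:
    ix = print(step - elems)
depth *= step // ix
ix = elems % a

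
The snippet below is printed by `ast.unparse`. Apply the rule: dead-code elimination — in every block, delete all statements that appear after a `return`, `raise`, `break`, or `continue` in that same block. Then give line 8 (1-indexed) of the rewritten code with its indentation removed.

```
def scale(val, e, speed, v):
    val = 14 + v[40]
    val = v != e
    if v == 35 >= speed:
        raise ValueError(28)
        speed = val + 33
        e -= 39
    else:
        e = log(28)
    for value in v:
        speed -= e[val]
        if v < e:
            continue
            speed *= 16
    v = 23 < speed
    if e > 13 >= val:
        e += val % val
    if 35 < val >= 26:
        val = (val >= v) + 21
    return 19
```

for value in v:

Transformed code:
def scale(val, e, speed, v):
    val = 14 + v[40]
    val = v != e
    if v == 35 >= speed:
        raise ValueError(28)
    else:
        e = log(28)
    for value in v:
        speed -= e[val]
        if v < e:
            continue
    v = 23 < speed
    if e > 13 >= val:
        e += val % val
    if 35 < val >= 26:
        val = (val >= v) + 21
    return 19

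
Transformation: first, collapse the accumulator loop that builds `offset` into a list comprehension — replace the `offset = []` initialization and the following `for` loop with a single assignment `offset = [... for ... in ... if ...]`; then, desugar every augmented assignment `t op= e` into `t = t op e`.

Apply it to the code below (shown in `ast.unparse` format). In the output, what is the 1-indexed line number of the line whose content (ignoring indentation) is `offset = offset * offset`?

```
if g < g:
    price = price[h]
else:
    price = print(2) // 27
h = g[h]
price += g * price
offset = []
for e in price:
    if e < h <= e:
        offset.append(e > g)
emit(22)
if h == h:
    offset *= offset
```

10

Transformed code:
if g < g:
    price = price[h]
else:
    price = print(2) // 27
h = g[h]
price = price + g * price
offset = [e > g for e in price if e < h <= e]
emit(22)
if h == h:
    offset = offset * offset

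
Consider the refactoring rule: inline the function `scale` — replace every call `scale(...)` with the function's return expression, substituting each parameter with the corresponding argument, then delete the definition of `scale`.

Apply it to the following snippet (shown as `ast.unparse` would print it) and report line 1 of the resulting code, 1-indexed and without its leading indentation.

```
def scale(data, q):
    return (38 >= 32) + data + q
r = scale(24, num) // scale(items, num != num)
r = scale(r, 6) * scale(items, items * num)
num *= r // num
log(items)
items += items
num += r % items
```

Transformed code:
r = ((38 >= 32) + 24 + num) // ((38 >= 32) + items + (num != num))
r = ((38 >= 32) + r + 6) * ((38 >= 32) + items + items * num)
num *= r // num
log(items)
items += items
num += r % items

r = ((38 >= 32) + 24 + num) // ((38 >= 32) + items + (num != num))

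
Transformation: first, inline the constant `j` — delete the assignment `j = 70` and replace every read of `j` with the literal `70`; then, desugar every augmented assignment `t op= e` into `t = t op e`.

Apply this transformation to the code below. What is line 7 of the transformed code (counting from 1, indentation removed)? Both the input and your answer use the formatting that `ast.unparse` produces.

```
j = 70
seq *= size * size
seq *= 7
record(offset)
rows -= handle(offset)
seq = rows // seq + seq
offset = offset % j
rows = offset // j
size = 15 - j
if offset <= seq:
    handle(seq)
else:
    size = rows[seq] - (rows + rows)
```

Transformed code:
seq = seq * (size * size)
seq = seq * 7
record(offset)
rows = rows - handle(offset)
seq = rows // seq + seq
offset = offset % 70
rows = offset // 70
size = 15 - 70
if offset <= seq:
    handle(seq)
else:
    size = rows[seq] - (rows + rows)

rows = offset // 70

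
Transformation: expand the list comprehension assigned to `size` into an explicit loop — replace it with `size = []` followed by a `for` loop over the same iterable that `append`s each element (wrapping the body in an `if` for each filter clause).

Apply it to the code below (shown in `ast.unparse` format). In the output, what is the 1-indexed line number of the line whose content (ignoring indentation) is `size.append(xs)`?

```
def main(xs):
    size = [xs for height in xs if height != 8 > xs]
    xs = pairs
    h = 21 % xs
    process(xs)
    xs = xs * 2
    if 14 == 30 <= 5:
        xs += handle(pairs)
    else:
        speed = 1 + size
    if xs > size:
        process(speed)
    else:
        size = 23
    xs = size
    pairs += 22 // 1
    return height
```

5

Transformed code:
def main(xs):
    size = []
    for height in xs:
        if height != 8 > xs:
            size.append(xs)
    xs = pairs
    h = 21 % xs
    process(xs)
    xs = xs * 2
    if 14 == 30 <= 5:
        xs += handle(pairs)
    else:
        speed = 1 + size
    if xs > size:
        process(speed)
    else:
        size = 23
    xs = size
    pairs += 22 // 1
    return height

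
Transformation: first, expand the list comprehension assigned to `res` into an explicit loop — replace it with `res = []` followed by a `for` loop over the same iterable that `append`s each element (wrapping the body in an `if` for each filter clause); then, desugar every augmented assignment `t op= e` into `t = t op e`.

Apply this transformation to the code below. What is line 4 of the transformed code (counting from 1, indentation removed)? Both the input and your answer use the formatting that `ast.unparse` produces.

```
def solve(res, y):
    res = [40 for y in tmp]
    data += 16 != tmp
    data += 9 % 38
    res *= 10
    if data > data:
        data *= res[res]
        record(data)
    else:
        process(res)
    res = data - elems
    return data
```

Transformed code:
def solve(res, y):
    res = []
    for y in tmp:
        res.append(40)
    data = data + (16 != tmp)
    data = data + 9 % 38
    res = res * 10
    if data > data:
        data = data * res[res]
        record(data)
    else:
        process(res)
    res = data - elems
    return data

res.append(40)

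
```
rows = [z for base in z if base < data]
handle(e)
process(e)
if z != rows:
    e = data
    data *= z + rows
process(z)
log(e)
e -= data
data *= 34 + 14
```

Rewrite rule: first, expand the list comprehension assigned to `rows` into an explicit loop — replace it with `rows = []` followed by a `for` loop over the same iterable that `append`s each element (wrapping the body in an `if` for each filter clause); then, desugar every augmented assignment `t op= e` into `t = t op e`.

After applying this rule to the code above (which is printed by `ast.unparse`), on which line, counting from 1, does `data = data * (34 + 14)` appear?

Transformed code:
rows = []
for base in z:
    if base < data:
        rows.append(z)
handle(e)
process(e)
if z != rows:
    e = data
    data = data * (z + rows)
process(z)
log(e)
e = e - data
data = data * (34 + 14)

13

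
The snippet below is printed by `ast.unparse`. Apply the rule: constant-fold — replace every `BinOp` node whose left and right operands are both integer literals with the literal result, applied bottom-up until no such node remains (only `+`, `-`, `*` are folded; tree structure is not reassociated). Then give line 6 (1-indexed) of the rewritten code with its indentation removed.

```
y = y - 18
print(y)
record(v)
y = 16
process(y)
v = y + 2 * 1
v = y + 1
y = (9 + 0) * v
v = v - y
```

v = y + 2

Transformed code:
y = y - 18
print(y)
record(v)
y = 16
process(y)
v = y + 2
v = y + 1
y = 9 * v
v = v - y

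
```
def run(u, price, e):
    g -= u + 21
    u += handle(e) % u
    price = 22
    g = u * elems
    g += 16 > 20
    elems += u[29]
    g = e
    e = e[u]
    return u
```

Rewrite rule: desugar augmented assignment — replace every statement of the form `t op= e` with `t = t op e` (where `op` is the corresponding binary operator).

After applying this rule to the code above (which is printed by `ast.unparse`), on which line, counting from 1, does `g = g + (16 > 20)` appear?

6

Transformed code:
def run(u, price, e):
    g = g - (u + 21)
    u = u + handle(e) % u
    price = 22
    g = u * elems
    g = g + (16 > 20)
    elems = elems + u[29]
    g = e
    e = e[u]
    return u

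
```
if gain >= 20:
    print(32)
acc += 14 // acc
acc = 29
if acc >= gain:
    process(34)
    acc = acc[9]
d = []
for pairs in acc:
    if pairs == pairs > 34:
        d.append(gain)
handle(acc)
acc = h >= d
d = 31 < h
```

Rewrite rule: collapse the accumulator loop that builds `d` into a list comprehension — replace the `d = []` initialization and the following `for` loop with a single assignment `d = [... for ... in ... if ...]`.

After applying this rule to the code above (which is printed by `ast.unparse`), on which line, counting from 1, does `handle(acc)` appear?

9

Transformed code:
if gain >= 20:
    print(32)
acc += 14 // acc
acc = 29
if acc >= gain:
    process(34)
    acc = acc[9]
d = [gain for pairs in acc if pairs == pairs > 34]
handle(acc)
acc = h >= d
d = 31 < h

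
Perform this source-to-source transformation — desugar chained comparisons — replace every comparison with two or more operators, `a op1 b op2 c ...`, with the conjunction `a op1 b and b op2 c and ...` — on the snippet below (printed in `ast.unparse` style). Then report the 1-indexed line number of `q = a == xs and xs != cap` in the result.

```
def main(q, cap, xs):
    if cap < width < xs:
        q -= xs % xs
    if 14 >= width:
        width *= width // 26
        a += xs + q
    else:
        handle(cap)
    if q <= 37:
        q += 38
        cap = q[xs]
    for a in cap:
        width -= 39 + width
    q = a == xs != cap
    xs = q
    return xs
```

14

Transformed code:
def main(q, cap, xs):
    if cap < width and width < xs:
        q -= xs % xs
    if 14 >= width:
        width *= width // 26
        a += xs + q
    else:
        handle(cap)
    if q <= 37:
        q += 38
        cap = q[xs]
    for a in cap:
        width -= 39 + width
    q = a == xs and xs != cap
    xs = q
    return xs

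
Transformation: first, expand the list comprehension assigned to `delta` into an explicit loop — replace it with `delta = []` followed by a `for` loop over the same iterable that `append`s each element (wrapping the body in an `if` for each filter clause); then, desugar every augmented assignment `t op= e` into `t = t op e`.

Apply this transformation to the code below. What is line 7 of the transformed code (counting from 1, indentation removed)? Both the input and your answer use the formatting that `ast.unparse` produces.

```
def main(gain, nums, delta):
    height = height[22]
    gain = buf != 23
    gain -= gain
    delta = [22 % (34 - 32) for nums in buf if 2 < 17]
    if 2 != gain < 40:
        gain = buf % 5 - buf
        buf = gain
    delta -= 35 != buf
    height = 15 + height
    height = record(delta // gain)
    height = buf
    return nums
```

Transformed code:
def main(gain, nums, delta):
    height = height[22]
    gain = buf != 23
    gain = gain - gain
    delta = []
    for nums in buf:
        if 2 < 17:
            delta.append(22 % (34 - 32))
    if 2 != gain < 40:
        gain = buf % 5 - buf
        buf = gain
    delta = delta - (35 != buf)
    height = 15 + height
    height = record(delta // gain)
    height = buf
    return nums

if 2 < 17:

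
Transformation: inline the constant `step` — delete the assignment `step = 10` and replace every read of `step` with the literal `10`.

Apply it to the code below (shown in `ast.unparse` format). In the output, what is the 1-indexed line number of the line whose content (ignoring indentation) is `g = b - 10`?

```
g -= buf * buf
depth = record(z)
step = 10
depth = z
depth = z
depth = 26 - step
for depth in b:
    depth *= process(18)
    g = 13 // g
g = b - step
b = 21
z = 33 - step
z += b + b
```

9

Transformed code:
g -= buf * buf
depth = record(z)
depth = z
depth = z
depth = 26 - 10
for depth in b:
    depth *= process(18)
    g = 13 // g
g = b - 10
b = 21
z = 33 - 10
z += b + b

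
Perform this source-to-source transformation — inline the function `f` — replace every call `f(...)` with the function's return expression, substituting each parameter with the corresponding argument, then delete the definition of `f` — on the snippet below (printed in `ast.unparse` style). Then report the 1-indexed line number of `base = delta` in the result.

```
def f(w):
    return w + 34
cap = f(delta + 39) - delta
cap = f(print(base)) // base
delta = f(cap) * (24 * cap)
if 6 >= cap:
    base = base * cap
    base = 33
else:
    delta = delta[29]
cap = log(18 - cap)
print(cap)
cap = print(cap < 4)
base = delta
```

12

Transformed code:
cap = delta + 39 + 34 - delta
cap = (print(base) + 34) // base
delta = (cap + 34) * (24 * cap)
if 6 >= cap:
    base = base * cap
    base = 33
else:
    delta = delta[29]
cap = log(18 - cap)
print(cap)
cap = print(cap < 4)
base = delta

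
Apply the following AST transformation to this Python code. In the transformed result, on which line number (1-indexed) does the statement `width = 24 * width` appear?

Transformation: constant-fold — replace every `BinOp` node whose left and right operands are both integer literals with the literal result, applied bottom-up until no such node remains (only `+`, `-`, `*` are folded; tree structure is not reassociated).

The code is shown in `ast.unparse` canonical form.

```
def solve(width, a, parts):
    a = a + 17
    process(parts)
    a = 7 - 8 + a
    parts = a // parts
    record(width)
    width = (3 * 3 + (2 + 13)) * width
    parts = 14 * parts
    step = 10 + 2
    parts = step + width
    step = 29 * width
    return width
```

Transformed code:
def solve(width, a, parts):
    a = a + 17
    process(parts)
    a = -1 + a
    parts = a // parts
    record(width)
    width = 24 * width
    parts = 14 * parts
    step = 12
    parts = step + width
    step = 29 * width
    return width

7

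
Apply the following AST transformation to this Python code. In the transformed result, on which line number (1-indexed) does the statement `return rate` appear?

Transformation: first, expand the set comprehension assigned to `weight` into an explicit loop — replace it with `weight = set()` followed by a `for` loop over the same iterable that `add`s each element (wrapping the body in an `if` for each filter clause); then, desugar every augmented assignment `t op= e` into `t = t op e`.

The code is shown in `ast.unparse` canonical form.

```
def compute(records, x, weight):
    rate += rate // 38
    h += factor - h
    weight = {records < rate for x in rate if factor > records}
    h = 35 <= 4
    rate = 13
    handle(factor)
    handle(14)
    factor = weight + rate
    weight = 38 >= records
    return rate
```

Transformed code:
def compute(records, x, weight):
    rate = rate + rate // 38
    h = h + (factor - h)
    weight = set()
    for x in rate:
        if factor > records:
            weight.add(records < rate)
    h = 35 <= 4
    rate = 13
    handle(factor)
    handle(14)
    factor = weight + rate
    weight = 38 >= records
    return rate

14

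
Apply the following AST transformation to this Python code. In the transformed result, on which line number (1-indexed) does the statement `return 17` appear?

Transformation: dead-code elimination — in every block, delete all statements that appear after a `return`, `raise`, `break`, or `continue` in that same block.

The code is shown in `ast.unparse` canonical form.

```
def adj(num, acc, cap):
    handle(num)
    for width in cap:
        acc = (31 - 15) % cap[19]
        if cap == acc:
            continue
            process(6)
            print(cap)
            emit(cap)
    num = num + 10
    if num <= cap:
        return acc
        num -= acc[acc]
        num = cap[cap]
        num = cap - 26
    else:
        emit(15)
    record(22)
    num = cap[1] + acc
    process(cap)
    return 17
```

Transformed code:
def adj(num, acc, cap):
    handle(num)
    for width in cap:
        acc = (31 - 15) % cap[19]
        if cap == acc:
            continue
    num = num + 10
    if num <= cap:
        return acc
    else:
        emit(15)
    record(22)
    num = cap[1] + acc
    process(cap)
    return 17

15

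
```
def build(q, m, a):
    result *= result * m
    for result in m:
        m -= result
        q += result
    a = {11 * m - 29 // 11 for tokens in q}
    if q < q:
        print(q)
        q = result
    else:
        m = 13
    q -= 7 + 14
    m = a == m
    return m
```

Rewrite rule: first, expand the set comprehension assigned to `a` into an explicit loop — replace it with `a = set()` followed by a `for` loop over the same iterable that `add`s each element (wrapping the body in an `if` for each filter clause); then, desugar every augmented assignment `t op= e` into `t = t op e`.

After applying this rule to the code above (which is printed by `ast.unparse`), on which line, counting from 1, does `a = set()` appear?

Transformed code:
def build(q, m, a):
    result = result * (result * m)
    for result in m:
        m = m - result
        q = q + result
    a = set()
    for tokens in q:
        a.add(11 * m - 29 // 11)
    if q < q:
        print(q)
        q = result
    else:
        m = 13
    q = q - (7 + 14)
    m = a == m
    return m

6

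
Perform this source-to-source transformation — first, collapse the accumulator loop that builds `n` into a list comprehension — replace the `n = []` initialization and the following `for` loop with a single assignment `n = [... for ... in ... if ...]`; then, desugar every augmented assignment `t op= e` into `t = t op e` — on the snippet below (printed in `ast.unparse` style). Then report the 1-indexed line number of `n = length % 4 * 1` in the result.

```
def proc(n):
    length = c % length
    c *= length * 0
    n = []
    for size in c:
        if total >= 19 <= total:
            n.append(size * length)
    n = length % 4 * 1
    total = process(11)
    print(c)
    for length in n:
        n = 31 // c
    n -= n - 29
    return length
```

5

Transformed code:
def proc(n):
    length = c % length
    c = c * (length * 0)
    n = [size * length for size in c if total >= 19 <= total]
    n = length % 4 * 1
    total = process(11)
    print(c)
    for length in n:
        n = 31 // c
    n = n - (n - 29)
    return length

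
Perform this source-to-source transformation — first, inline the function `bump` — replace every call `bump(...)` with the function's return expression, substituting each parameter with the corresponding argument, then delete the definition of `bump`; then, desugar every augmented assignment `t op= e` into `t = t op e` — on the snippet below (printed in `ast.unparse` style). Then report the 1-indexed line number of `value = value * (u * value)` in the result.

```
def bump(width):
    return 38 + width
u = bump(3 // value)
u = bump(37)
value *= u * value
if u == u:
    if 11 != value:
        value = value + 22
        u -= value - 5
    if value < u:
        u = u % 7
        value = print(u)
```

3

Transformed code:
u = 38 + 3 // value
u = 38 + 37
value = value * (u * value)
if u == u:
    if 11 != value:
        value = value + 22
        u = u - (value - 5)
    if value < u:
        u = u % 7
        value = print(u)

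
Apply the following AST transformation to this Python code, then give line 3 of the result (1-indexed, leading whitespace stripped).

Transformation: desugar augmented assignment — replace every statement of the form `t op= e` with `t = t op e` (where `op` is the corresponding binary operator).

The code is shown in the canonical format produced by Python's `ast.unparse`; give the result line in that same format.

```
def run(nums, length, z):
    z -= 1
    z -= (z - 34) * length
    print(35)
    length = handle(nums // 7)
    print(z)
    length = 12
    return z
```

Transformed code:
def run(nums, length, z):
    z = z - 1
    z = z - (z - 34) * length
    print(35)
    length = handle(nums // 7)
    print(z)
    length = 12
    return z

z = z - (z - 34) * length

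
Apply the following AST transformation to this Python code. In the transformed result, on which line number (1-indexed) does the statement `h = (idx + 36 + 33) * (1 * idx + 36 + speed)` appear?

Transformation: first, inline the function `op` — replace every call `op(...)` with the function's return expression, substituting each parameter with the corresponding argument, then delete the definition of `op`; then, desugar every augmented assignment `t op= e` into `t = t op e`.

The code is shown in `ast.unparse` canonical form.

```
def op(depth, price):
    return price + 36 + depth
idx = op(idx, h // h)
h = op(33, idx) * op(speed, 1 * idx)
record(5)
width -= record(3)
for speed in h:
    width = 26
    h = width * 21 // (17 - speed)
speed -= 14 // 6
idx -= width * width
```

2

Transformed code:
idx = h // h + 36 + idx
h = (idx + 36 + 33) * (1 * idx + 36 + speed)
record(5)
width = width - record(3)
for speed in h:
    width = 26
    h = width * 21 // (17 - speed)
speed = speed - 14 // 6
idx = idx - width * width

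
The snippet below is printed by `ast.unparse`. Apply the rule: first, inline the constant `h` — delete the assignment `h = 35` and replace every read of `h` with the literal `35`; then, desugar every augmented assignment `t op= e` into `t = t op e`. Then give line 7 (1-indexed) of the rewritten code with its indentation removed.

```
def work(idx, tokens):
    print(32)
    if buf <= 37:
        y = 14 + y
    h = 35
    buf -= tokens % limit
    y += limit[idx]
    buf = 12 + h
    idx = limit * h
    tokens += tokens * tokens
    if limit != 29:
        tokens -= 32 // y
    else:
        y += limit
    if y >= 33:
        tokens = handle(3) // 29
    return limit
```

Transformed code:
def work(idx, tokens):
    print(32)
    if buf <= 37:
        y = 14 + y
    buf = buf - tokens % limit
    y = y + limit[idx]
    buf = 12 + 35
    idx = limit * 35
    tokens = tokens + tokens * tokens
    if limit != 29:
        tokens = tokens - 32 // y
    else:
        y = y + limit
    if y >= 33:
        tokens = handle(3) // 29
    return limit

buf = 12 + 35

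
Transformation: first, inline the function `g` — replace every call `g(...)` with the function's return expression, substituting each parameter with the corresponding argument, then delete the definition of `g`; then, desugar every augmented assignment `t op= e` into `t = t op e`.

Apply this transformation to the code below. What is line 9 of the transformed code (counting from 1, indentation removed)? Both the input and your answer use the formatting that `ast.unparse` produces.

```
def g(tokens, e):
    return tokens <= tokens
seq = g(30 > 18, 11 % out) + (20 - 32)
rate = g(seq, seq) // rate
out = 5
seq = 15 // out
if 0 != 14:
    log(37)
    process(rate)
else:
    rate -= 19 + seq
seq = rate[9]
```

Transformed code:
seq = ((30 > 18) <= (30 > 18)) + (20 - 32)
rate = (seq <= seq) // rate
out = 5
seq = 15 // out
if 0 != 14:
    log(37)
    process(rate)
else:
    rate = rate - (19 + seq)
seq = rate[9]

rate = rate - (19 + seq)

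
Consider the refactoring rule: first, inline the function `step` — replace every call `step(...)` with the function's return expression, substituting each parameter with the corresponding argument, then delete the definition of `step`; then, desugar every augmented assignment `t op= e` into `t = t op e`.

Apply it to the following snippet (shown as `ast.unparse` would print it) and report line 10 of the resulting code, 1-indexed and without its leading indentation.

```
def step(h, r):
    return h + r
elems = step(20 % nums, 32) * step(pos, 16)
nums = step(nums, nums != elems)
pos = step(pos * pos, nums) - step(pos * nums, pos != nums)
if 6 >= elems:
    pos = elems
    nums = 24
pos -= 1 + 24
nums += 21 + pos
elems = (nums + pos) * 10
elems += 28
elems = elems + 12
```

Transformed code:
elems = (20 % nums + 32) * (pos + 16)
nums = nums + (nums != elems)
pos = pos * pos + nums - (pos * nums + (pos != nums))
if 6 >= elems:
    pos = elems
    nums = 24
pos = pos - (1 + 24)
nums = nums + (21 + pos)
elems = (nums + pos) * 10
elems = elems + 28
elems = elems + 12

elems = elems + 28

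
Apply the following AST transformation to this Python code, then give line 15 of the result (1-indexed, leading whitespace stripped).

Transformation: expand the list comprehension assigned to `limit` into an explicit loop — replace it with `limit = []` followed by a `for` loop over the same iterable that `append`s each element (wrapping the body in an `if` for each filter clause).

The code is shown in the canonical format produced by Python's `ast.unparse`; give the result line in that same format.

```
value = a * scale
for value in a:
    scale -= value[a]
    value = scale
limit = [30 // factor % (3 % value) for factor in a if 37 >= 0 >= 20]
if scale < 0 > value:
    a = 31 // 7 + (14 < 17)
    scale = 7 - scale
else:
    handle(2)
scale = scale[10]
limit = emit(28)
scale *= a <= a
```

Transformed code:
value = a * scale
for value in a:
    scale -= value[a]
    value = scale
limit = []
for factor in a:
    if 37 >= 0 >= 20:
        limit.append(30 // factor % (3 % value))
if scale < 0 > value:
    a = 31 // 7 + (14 < 17)
    scale = 7 - scale
else:
    handle(2)
scale = scale[10]
limit = emit(28)
scale *= a <= a

limit = emit(28)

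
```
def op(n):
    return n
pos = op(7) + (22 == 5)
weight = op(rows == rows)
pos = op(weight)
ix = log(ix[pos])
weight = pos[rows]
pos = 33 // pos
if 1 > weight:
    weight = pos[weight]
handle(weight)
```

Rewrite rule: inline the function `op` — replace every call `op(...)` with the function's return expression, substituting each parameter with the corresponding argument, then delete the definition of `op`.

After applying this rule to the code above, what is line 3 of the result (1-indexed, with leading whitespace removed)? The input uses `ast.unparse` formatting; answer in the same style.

pos = weight

Transformed code:
pos = 7 + (22 == 5)
weight = rows == rows
pos = weight
ix = log(ix[pos])
weight = pos[rows]
pos = 33 // pos
if 1 > weight:
    weight = pos[weight]
handle(weight)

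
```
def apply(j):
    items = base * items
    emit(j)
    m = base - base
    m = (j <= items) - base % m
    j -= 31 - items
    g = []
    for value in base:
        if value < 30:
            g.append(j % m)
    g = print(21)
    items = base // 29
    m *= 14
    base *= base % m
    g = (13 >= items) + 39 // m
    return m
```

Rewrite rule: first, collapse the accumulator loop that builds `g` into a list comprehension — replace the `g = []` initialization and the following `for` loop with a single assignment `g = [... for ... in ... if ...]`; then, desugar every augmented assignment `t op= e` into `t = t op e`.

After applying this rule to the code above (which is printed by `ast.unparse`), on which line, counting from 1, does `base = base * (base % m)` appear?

11

Transformed code:
def apply(j):
    items = base * items
    emit(j)
    m = base - base
    m = (j <= items) - base % m
    j = j - (31 - items)
    g = [j % m for value in base if value < 30]
    g = print(21)
    items = base // 29
    m = m * 14
    base = base * (base % m)
    g = (13 >= items) + 39 // m
    return m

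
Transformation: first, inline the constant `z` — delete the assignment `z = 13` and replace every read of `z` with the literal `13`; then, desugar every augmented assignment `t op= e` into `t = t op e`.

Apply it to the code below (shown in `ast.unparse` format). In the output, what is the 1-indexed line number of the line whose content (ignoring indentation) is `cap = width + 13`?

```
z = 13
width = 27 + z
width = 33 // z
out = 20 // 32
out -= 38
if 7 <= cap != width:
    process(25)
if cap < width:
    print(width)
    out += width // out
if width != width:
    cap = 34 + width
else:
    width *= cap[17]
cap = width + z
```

Transformed code:
width = 27 + 13
width = 33 // 13
out = 20 // 32
out = out - 38
if 7 <= cap != width:
    process(25)
if cap < width:
    print(width)
    out = out + width // out
if width != width:
    cap = 34 + width
else:
    width = width * cap[17]
cap = width + 13

14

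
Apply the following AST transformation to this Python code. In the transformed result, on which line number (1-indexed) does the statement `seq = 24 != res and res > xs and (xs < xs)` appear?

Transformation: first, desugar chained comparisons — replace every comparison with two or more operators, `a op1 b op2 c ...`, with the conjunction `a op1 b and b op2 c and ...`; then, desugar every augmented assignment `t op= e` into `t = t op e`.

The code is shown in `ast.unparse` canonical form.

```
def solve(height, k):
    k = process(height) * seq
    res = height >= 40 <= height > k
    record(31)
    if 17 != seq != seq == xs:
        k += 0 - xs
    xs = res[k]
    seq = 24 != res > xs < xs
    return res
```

8

Transformed code:
def solve(height, k):
    k = process(height) * seq
    res = height >= 40 and 40 <= height and (height > k)
    record(31)
    if 17 != seq and seq != seq and (seq == xs):
        k = k + (0 - xs)
    xs = res[k]
    seq = 24 != res and res > xs and (xs < xs)
    return res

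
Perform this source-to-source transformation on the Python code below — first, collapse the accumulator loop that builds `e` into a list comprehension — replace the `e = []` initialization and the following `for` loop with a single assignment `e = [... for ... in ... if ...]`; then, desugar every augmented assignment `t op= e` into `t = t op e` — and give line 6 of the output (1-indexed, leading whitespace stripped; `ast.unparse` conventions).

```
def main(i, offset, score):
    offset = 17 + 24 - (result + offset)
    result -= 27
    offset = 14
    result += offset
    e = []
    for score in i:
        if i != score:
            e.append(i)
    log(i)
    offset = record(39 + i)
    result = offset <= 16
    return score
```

Transformed code:
def main(i, offset, score):
    offset = 17 + 24 - (result + offset)
    result = result - 27
    offset = 14
    result = result + offset
    e = [i for score in i if i != score]
    log(i)
    offset = record(39 + i)
    result = offset <= 16
    return score

e = [i for score in i if i != score]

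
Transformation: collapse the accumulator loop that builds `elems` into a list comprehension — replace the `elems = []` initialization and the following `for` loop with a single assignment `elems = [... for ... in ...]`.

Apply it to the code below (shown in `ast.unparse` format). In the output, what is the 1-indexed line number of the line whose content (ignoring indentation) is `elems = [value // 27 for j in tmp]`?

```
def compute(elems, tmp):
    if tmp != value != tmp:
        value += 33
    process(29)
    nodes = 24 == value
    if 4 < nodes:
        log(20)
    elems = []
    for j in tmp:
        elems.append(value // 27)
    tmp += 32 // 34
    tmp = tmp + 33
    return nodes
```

Transformed code:
def compute(elems, tmp):
    if tmp != value != tmp:
        value += 33
    process(29)
    nodes = 24 == value
    if 4 < nodes:
        log(20)
    elems = [value // 27 for j in tmp]
    tmp += 32 // 34
    tmp = tmp + 33
    return nodes

8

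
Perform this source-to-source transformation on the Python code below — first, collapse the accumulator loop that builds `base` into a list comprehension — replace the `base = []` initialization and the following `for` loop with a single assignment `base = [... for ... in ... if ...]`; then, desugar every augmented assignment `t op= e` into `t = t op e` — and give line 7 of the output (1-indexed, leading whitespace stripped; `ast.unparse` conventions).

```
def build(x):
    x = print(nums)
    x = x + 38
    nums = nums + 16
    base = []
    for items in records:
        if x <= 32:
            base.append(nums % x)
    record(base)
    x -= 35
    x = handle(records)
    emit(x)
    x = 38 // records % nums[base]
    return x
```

x = x - 35

Transformed code:
def build(x):
    x = print(nums)
    x = x + 38
    nums = nums + 16
    base = [nums % x for items in records if x <= 32]
    record(base)
    x = x - 35
    x = handle(records)
    emit(x)
    x = 38 // records % nums[base]
    return x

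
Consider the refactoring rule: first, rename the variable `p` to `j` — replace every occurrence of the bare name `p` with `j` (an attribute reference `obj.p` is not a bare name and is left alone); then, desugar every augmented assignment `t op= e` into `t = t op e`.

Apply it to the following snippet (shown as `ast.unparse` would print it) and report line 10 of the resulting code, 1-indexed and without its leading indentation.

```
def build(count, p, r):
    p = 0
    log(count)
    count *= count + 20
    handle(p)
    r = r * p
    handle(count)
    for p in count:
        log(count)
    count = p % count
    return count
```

count = j % count

Transformed code:
def build(count, j, r):
    j = 0
    log(count)
    count = count * (count + 20)
    handle(j)
    r = r * j
    handle(count)
    for j in count:
        log(count)
    count = j % count
    return count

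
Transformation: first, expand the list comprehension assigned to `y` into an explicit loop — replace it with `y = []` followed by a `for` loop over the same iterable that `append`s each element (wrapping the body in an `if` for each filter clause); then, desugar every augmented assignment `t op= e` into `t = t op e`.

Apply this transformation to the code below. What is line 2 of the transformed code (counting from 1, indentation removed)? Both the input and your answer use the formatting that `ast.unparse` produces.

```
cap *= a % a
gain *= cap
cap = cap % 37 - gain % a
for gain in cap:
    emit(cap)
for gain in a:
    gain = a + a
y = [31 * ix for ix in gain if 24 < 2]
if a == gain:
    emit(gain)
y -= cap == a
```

Transformed code:
cap = cap * (a % a)
gain = gain * cap
cap = cap % 37 - gain % a
for gain in cap:
    emit(cap)
for gain in a:
    gain = a + a
y = []
for ix in gain:
    if 24 < 2:
        y.append(31 * ix)
if a == gain:
    emit(gain)
y = y - (cap == a)

gain = gain * cap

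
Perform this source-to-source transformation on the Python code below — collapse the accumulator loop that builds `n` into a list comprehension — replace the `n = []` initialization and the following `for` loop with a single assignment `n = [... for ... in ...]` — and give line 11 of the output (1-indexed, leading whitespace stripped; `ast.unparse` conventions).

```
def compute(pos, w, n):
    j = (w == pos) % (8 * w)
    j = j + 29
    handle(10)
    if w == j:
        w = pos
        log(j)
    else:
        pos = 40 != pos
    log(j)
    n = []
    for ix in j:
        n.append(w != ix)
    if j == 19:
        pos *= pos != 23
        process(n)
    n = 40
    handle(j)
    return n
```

n = [w != ix for ix in j]

Transformed code:
def compute(pos, w, n):
    j = (w == pos) % (8 * w)
    j = j + 29
    handle(10)
    if w == j:
        w = pos
        log(j)
    else:
        pos = 40 != pos
    log(j)
    n = [w != ix for ix in j]
    if j == 19:
        pos *= pos != 23
        process(n)
    n = 40
    handle(j)
    return n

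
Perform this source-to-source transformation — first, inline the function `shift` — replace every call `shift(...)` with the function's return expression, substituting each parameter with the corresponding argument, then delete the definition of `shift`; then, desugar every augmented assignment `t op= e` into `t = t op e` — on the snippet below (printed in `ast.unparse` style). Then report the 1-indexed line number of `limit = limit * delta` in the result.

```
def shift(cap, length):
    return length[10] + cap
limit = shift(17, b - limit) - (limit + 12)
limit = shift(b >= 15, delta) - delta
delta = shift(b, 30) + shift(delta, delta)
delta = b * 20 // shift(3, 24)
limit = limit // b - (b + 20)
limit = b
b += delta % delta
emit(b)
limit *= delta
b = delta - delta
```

Transformed code:
limit = (b - limit)[10] + 17 - (limit + 12)
limit = delta[10] + (b >= 15) - delta
delta = 30[10] + b + (delta[10] + delta)
delta = b * 20 // (24[10] + 3)
limit = limit // b - (b + 20)
limit = b
b = b + delta % delta
emit(b)
limit = limit * delta
b = delta - delta

9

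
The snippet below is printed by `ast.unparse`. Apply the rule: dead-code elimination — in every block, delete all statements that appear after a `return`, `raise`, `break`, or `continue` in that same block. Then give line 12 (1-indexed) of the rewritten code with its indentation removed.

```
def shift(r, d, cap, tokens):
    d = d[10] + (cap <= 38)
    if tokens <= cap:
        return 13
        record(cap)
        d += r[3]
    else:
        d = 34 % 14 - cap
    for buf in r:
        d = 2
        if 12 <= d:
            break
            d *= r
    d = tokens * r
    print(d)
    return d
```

print(d)

Transformed code:
def shift(r, d, cap, tokens):
    d = d[10] + (cap <= 38)
    if tokens <= cap:
        return 13
    else:
        d = 34 % 14 - cap
    for buf in r:
        d = 2
        if 12 <= d:
            break
    d = tokens * r
    print(d)
    return d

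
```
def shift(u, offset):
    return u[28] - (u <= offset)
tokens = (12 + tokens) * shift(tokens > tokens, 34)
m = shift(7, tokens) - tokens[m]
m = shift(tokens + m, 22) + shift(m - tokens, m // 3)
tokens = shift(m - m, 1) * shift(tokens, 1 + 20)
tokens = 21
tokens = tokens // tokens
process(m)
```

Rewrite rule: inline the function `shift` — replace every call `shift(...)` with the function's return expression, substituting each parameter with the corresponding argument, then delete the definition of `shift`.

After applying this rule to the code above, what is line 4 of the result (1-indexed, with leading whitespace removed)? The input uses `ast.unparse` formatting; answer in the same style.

tokens = ((m - m)[28] - (m - m <= 1)) * (tokens[28] - (tokens <= 1 + 20))

Transformed code:
tokens = (12 + tokens) * ((tokens > tokens)[28] - ((tokens > tokens) <= 34))
m = 7[28] - (7 <= tokens) - tokens[m]
m = (tokens + m)[28] - (tokens + m <= 22) + ((m - tokens)[28] - (m - tokens <= m // 3))
tokens = ((m - m)[28] - (m - m <= 1)) * (tokens[28] - (tokens <= 1 + 20))
tokens = 21
tokens = tokens // tokens
process(m)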